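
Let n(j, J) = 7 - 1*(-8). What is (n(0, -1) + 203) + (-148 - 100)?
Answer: -30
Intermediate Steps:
n(j, J) = 15 (n(j, J) = 7 + 8 = 15)
(n(0, -1) + 203) + (-148 - 100) = (15 + 203) + (-148 - 100) = 218 - 248 = -30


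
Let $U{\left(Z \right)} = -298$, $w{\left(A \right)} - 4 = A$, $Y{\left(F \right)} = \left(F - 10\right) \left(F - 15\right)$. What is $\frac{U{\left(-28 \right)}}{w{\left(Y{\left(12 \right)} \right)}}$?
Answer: $149$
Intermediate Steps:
$Y{\left(F \right)} = \left(-15 + F\right) \left(-10 + F\right)$ ($Y{\left(F \right)} = \left(-10 + F\right) \left(-15 + F\right) = \left(-15 + F\right) \left(-10 + F\right)$)
$w{\left(A \right)} = 4 + A$
$\frac{U{\left(-28 \right)}}{w{\left(Y{\left(12 \right)} \right)}} = - \frac{298}{4 + \left(150 + 12^{2} - 300\right)} = - \frac{298}{4 + \left(150 + 144 - 300\right)} = - \frac{298}{4 - 6} = - \frac{298}{-2} = \left(-298\right) \left(- \frac{1}{2}\right) = 149$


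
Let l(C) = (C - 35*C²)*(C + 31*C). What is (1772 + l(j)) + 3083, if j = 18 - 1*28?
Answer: 1128055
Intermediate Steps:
j = -10 (j = 18 - 28 = -10)
l(C) = 32*C*(C - 35*C²) (l(C) = (C - 35*C²)*(32*C) = 32*C*(C - 35*C²))
(1772 + l(j)) + 3083 = (1772 + (-10)²*(32 - 1120*(-10))) + 3083 = (1772 + 100*(32 + 11200)) + 3083 = (1772 + 100*11232) + 3083 = (1772 + 1123200) + 3083 = 1124972 + 3083 = 1128055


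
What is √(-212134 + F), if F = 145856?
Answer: I*√66278 ≈ 257.45*I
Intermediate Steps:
√(-212134 + F) = √(-212134 + 145856) = √(-66278) = I*√66278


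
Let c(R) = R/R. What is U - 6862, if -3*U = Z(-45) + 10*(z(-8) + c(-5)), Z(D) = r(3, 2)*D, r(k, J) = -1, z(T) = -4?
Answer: -6867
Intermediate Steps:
c(R) = 1
Z(D) = -D
U = -5 (U = -(-1*(-45) + 10*(-4 + 1))/3 = -(45 + 10*(-3))/3 = -(45 - 30)/3 = -1/3*15 = -5)
U - 6862 = -5 - 6862 = -6867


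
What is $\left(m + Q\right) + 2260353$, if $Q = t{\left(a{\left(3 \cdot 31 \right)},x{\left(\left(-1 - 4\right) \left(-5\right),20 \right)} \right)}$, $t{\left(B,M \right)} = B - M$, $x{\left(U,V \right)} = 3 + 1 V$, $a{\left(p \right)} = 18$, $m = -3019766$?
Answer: $-759418$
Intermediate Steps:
$x{\left(U,V \right)} = 3 + V$
$Q = -5$ ($Q = 18 - \left(3 + 20\right) = 18 - 23 = -5$)
$\left(m + Q\right) + 2260353 = \left(-3019766 - 5\right) + 2260353 = -3019771 + 2260353 = -759418$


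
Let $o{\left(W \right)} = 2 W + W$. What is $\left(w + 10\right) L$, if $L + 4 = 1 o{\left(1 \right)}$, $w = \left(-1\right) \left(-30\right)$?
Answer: $-40$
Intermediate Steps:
$o{\left(W \right)} = 3 W$
$w = 30$
$L = -1$ ($L = -4 + 1 \cdot 3 \cdot 1 = -4 + 1 \cdot 3 = -4 + 3 = -1$)
$\left(w + 10\right) L = \left(30 + 10\right) \left(-1\right) = 40 \left(-1\right) = -40$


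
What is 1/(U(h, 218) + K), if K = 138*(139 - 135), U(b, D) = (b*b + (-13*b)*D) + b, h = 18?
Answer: -1/50118 ≈ -1.9953e-5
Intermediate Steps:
U(b, D) = b + b² - 13*D*b (U(b, D) = (b² - 13*D*b) + b = b + b² - 13*D*b)
K = 552 (K = 138*4 = 552)
1/(U(h, 218) + K) = 1/(18*(1 + 18 - 13*218) + 552) = 1/(18*(1 + 18 - 2834) + 552) = 1/(18*(-2815) + 552) = 1/(-50670 + 552) = 1/(-50118) = -1/50118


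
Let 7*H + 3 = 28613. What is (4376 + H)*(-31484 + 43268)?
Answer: 698107728/7 ≈ 9.9730e+7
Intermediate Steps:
H = 28610/7 (H = -3/7 + (1/7)*28613 = -3/7 + 28613/7 = 28610/7 ≈ 4087.1)
(4376 + H)*(-31484 + 43268) = (4376 + 28610/7)*(-31484 + 43268) = (59242/7)*11784 = 698107728/7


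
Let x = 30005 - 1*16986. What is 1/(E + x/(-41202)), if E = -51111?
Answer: -41202/2105888441 ≈ -1.9565e-5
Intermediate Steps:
x = 13019 (x = 30005 - 16986 = 13019)
1/(E + x/(-41202)) = 1/(-51111 + 13019/(-41202)) = 1/(-51111 + 13019*(-1/41202)) = 1/(-51111 - 13019/41202) = 1/(-2105888441/41202) = -41202/2105888441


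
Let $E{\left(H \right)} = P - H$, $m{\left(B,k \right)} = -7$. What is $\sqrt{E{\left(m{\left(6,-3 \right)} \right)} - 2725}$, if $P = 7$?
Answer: $i \sqrt{2711} \approx 52.067 i$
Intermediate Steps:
$E{\left(H \right)} = 7 - H$
$\sqrt{E{\left(m{\left(6,-3 \right)} \right)} - 2725} = \sqrt{\left(7 - -7\right) - 2725} = \sqrt{\left(7 + 7\right) - 2725} = \sqrt{14 - 2725} = \sqrt{-2711} = i \sqrt{2711}$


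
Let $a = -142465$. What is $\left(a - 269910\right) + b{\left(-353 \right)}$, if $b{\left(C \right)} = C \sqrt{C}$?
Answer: $-412375 - 353 i \sqrt{353} \approx -4.1238 \cdot 10^{5} - 6632.3 i$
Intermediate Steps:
$b{\left(C \right)} = C^{\frac{3}{2}}$
$\left(a - 269910\right) + b{\left(-353 \right)} = \left(-142465 - 269910\right) + \left(-353\right)^{\frac{3}{2}} = -412375 - 353 i \sqrt{353}$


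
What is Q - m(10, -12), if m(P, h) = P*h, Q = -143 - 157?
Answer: -180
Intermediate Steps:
Q = -300
Q - m(10, -12) = -300 - 10*(-12) = -300 - 1*(-120) = -300 + 120 = -180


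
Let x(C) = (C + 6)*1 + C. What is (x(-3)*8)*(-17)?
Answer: 0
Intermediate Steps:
x(C) = 6 + 2*C (x(C) = (6 + C)*1 + C = (6 + C) + C = 6 + 2*C)
(x(-3)*8)*(-17) = ((6 + 2*(-3))*8)*(-17) = ((6 - 6)*8)*(-17) = (0*8)*(-17) = 0*(-17) = 0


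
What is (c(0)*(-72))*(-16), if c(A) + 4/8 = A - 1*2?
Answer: -2880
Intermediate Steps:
c(A) = -5/2 + A (c(A) = -½ + (A - 1*2) = -½ + (A - 2) = -½ + (-2 + A) = -5/2 + A)
(c(0)*(-72))*(-16) = ((-5/2 + 0)*(-72))*(-16) = -5/2*(-72)*(-16) = 180*(-16) = -2880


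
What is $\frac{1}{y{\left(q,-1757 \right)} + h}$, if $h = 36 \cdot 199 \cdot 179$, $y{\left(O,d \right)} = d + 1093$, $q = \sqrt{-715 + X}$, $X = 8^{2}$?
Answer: $\frac{1}{1281692} \approx 7.8022 \cdot 10^{-7}$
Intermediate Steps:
$X = 64$
$q = i \sqrt{651}$ ($q = \sqrt{-715 + 64} = \sqrt{-651} = i \sqrt{651} \approx 25.515 i$)
$y{\left(O,d \right)} = 1093 + d$
$h = 1282356$ ($h = 7164 \cdot 179 = 1282356$)
$\frac{1}{y{\left(q,-1757 \right)} + h} = \frac{1}{\left(1093 - 1757\right) + 1282356} = \frac{1}{-664 + 1282356} = \frac{1}{1281692}$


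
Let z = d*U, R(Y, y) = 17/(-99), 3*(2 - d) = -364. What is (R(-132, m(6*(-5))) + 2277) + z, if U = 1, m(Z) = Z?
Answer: 237616/99 ≈ 2400.2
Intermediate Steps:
d = 370/3 (d = 2 - ⅓*(-364) = 2 + 364/3 = 370/3 ≈ 123.33)
R(Y, y) = -17/99 (R(Y, y) = 17*(-1/99) = -17/99)
z = 370/3 (z = (370/3)*1 = 370/3 ≈ 123.33)
(R(-132, m(6*(-5))) + 2277) + z = (-17/99 + 2277) + 370/3 = 225406/99 + 370/3 = 237616/99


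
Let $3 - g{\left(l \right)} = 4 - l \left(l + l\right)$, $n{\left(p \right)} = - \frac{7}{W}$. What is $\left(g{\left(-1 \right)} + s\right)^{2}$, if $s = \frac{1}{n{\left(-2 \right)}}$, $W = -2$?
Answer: $\frac{81}{49} \approx 1.6531$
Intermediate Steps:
$n{\left(p \right)} = \frac{7}{2}$ ($n{\left(p \right)} = - \frac{7}{-2} = \left(-7\right) \left(- \frac{1}{2}\right) = \frac{7}{2}$)
$g{\left(l \right)} = -1 + 2 l^{2}$ ($g{\left(l \right)} = 3 - \left(4 - l \left(l + l\right)\right) = 3 - \left(4 - l 2 l\right) = 3 - \left(4 - 2 l^{2}\right) = 3 + \left(-4 + 2 l^{2}\right) = -1 + 2 l^{2}$)
$s = \frac{2}{7}$ ($s = \frac{1}{\frac{7}{2}} = \frac{2}{7} \approx 0.28571$)
$\left(g{\left(-1 \right)} + s\right)^{2} = \left(\left(-1 + 2 \left(-1\right)^{2}\right) + \frac{2}{7}\right)^{2} = \left(\left(-1 + 2 \cdot 1\right) + \frac{2}{7}\right)^{2} = \left(\left(-1 + 2\right) + \frac{2}{7}\right)^{2} = \left(1 + \frac{2}{7}\right)^{2} = \left(\frac{9}{7}\right)^{2} = \frac{81}{49}$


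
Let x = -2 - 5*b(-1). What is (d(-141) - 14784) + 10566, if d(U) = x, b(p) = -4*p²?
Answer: -4200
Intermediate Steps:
x = 18 (x = -2 - (-20)*(-1)² = -2 - (-20) = -2 - 5*(-4) = -2 + 20 = 18)
d(U) = 18
(d(-141) - 14784) + 10566 = (18 - 14784) + 10566 = -14766 + 10566 = -4200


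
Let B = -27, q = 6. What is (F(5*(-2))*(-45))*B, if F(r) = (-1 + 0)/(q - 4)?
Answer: -1215/2 ≈ -607.50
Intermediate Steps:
F(r) = -½ (F(r) = (-1 + 0)/(6 - 4) = -1/2 = -1*½ = -½)
(F(5*(-2))*(-45))*B = -½*(-45)*(-27) = (45/2)*(-27) = -1215/2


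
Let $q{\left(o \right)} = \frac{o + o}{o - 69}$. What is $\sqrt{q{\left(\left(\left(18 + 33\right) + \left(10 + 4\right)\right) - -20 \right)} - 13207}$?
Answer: $\frac{i \sqrt{211142}}{4} \approx 114.88 i$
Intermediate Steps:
$q{\left(o \right)} = \frac{2 o}{-69 + o}$
$\sqrt{q{\left(\left(\left(18 + 33\right) + \left(10 + 4\right)\right) - -20 \right)} - 13207} = \sqrt{\frac{2 \left(\left(\left(18 + 33\right) + \left(10 + 4\right)\right) - -20\right)}{-69 + \left(\left(\left(18 + 33\right) + \left(10 + 4\right)\right) - -20\right)} - 13207} = \sqrt{\frac{2 \left(\left(51 + 14\right) + 20\right)}{-69 + \left(\left(51 + 14\right) + 20\right)} - 13207} = \sqrt{\frac{2 \left(65 + 20\right)}{-69 + \left(65 + 20\right)} - 13207} = \sqrt{2 \cdot 85 \frac{1}{-69 + 85} - 13207} = \sqrt{2 \cdot 85 \cdot \frac{1}{16} - 13207} = \sqrt{\frac{85}{8} - 13207} = \sqrt{- \frac{105571}{8}} = \frac{i \sqrt{211142}}{4}$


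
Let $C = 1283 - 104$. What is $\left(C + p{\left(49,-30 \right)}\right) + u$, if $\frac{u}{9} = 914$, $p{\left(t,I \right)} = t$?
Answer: $9454$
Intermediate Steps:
$C = 1179$ ($C = 1283 - 104 = 1179$)
$u = 8226$ ($u = 9 \cdot 914 = 8226$)
$\left(C + p{\left(49,-30 \right)}\right) + u = \left(1179 + 49\right) + 8226 = 1228 + 8226 = 9454$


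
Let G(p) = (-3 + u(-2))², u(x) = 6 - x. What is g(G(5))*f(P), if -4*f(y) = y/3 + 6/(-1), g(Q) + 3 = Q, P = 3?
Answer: 55/2 ≈ 27.500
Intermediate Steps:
G(p) = 25 (G(p) = (-3 + (6 - 1*(-2)))² = (-3 + (6 + 2))² = (-3 + 8)² = 5² = 25)
g(Q) = -3 + Q
f(y) = 3/2 - y/12 (f(y) = -(y/3 + 6/(-1))/4 = -(y*(⅓) + 6*(-1))/4 = -(y/3 - 6)/4 = -(-6 + y/3)/4 = 3/2 - y/12)
g(G(5))*f(P) = (-3 + 25)*(3/2 - 1/12*3) = 22*(3/2 - ¼) = 22*(5/4) = 55/2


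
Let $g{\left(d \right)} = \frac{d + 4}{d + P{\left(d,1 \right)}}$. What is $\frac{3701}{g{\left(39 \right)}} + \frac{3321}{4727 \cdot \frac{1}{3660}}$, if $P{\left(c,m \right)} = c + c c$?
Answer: $\frac{28496567553}{203261} \approx 1.402 \cdot 10^{5}$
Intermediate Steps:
$P{\left(c,m \right)} = c + c^{2}$
$g{\left(d \right)} = \frac{4 + d}{d + d \left(1 + d\right)}$ ($g{\left(d \right)} = \frac{d + 4}{d + d \left(1 + d\right)} = \frac{4 + d}{d + d \left(1 + d\right)}$)
$\frac{3701}{g{\left(39 \right)}} + \frac{3321}{4727 \cdot \frac{1}{3660}} = \frac{3701}{\frac{1}{39} \frac{1}{2 + 39} \left(4 + 39\right)} + \frac{3321}{4727 \cdot \frac{1}{3660}} = \frac{3701}{\frac{1}{39} \cdot \frac{1}{41} \cdot 43} + \frac{3321}{4727 \cdot \frac{1}{3660}} = \frac{3701}{\frac{1}{39} \cdot \frac{1}{41} \cdot 43} + \frac{3321}{\frac{4727}{3660}} = \frac{3701}{\frac{43}{1599}} + 3321 \cdot \frac{3660}{4727} = 3701 \cdot \frac{1599}{43} + \frac{12154860}{4727} = \frac{5917899}{43} + \frac{12154860}{4727} = \frac{28496567553}{203261}$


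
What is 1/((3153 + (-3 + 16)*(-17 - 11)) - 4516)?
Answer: -1/1727 ≈ -0.00057904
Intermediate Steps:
1/((3153 + (-3 + 16)*(-17 - 11)) - 4516) = 1/((3153 + 13*(-28)) - 4516) = 1/((3153 - 364) - 4516) = 1/(2789 - 4516) = 1/(-1727) = -1/1727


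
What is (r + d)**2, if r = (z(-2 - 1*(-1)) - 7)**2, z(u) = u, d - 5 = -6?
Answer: 3969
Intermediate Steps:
d = -1 (d = 5 - 6 = -1)
r = 64 (r = ((-2 - 1*(-1)) - 7)**2 = ((-2 + 1) - 7)**2 = (-1 - 7)**2 = (-8)**2 = 64)
(r + d)**2 = (64 - 1)**2 = 63**2 = 3969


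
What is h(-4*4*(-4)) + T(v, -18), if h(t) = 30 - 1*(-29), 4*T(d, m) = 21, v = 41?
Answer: 257/4 ≈ 64.250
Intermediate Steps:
T(d, m) = 21/4 (T(d, m) = (¼)*21 = 21/4)
h(t) = 59 (h(t) = 30 + 29 = 59)
h(-4*4*(-4)) + T(v, -18) = 59 + 21/4 = 257/4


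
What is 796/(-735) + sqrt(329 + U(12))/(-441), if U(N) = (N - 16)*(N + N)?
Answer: -796/735 - sqrt(233)/441 ≈ -1.1176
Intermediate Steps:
U(N) = 2*N*(-16 + N) (U(N) = (-16 + N)*(2*N) = 2*N*(-16 + N))
796/(-735) + sqrt(329 + U(12))/(-441) = 796/(-735) + sqrt(329 + 2*12*(-16 + 12))/(-441) = 796*(-1/735) + sqrt(329 + 2*12*(-4))*(-1/441) = -796/735 + sqrt(329 - 96)*(-1/441) = -796/735 + sqrt(233)*(-1/441) = -796/735 - sqrt(233)/441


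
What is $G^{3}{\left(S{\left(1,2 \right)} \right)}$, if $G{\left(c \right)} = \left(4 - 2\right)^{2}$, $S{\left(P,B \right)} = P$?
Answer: $64$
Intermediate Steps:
$G{\left(c \right)} = 4$ ($G{\left(c \right)} = 2^{2} = 4$)
$G^{3}{\left(S{\left(1,2 \right)} \right)} = 4^{3} = 64$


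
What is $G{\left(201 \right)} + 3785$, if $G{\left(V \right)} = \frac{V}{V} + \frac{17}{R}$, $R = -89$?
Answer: $\frac{336937}{89} \approx 3785.8$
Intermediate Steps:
$G{\left(V \right)} = \frac{72}{89}$ ($G{\left(V \right)} = \frac{V}{V} + \frac{17}{-89} = 1 + 17 \left(- \frac{1}{89}\right) = 1 - \frac{17}{89} = \frac{72}{89}$)
$G{\left(201 \right)} + 3785 = \frac{72}{89} + 3785 = \frac{336937}{89}$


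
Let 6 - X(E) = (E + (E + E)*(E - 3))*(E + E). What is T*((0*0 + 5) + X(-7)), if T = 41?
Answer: 76793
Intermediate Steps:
X(E) = 6 - 2*E*(E + 2*E*(-3 + E)) (X(E) = 6 - (E + (E + E)*(E - 3))*(E + E) = 6 - (E + (2*E)*(-3 + E))*2*E = 6 - (E + 2*E*(-3 + E))*2*E = 6 - 2*E*(E + 2*E*(-3 + E)))
T*((0*0 + 5) + X(-7)) = 41*((0*0 + 5) + (6 - 4*(-7)³ + 10*(-7)²)) = 41*((0 + 5) + (6 - 4*(-343) + 10*49)) = 41*(5 + (6 + 1372 + 490)) = 41*(5 + 1868) = 41*1873 = 76793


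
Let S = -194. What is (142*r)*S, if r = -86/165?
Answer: 2369128/165 ≈ 14358.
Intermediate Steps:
r = -86/165 (r = -86*1/165 = -86/165 ≈ -0.52121)
(142*r)*S = (142*(-86/165))*(-194) = -12212/165*(-194) = 2369128/165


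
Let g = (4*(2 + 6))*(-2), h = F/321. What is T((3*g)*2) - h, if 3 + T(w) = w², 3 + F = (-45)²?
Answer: 15776797/107 ≈ 1.4745e+5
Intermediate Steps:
F = 2022 (F = -3 + (-45)² = -3 + 2025 = 2022)
h = 674/107 (h = 2022/321 = 2022*(1/321) = 674/107 ≈ 6.2991)
g = -64 (g = (4*8)*(-2) = 32*(-2) = -64)
T(w) = -3 + w²
T((3*g)*2) - h = (-3 + ((3*(-64))*2)²) - 1*674/107 = (-3 + (-192*2)²) - 674/107 = (-3 + (-384)²) - 674/107 = (-3 + 147456) - 674/107 = 147453 - 674/107 = 15776797/107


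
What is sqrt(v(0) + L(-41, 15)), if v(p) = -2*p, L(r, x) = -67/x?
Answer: I*sqrt(1005)/15 ≈ 2.1134*I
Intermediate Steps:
sqrt(v(0) + L(-41, 15)) = sqrt(-2*0 - 67/15) = sqrt(0 - 67*1/15) = sqrt(0 - 67/15) = sqrt(-67/15) = I*sqrt(1005)/15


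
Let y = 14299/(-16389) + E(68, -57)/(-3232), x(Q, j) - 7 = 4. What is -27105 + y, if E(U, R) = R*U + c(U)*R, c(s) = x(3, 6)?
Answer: -1435703881741/52969248 ≈ -27104.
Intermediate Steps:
x(Q, j) = 11 (x(Q, j) = 7 + 4 = 11)
c(s) = 11
E(U, R) = 11*R + R*U (E(U, R) = R*U + 11*R = 11*R + R*U)
y = 27585299/52969248 (y = 14299/(-16389) - 57*(11 + 68)/(-3232) = 14299*(-1/16389) - 57*79*(-1/3232) = -14299/16389 - 4503*(-1/3232) = -14299/16389 + 4503/3232 = 27585299/52969248 ≈ 0.52078)
-27105 + y = -27105 + 27585299/52969248 = -1435703881741/52969248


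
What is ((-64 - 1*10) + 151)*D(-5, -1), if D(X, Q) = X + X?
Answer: -770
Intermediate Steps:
D(X, Q) = 2*X
((-64 - 1*10) + 151)*D(-5, -1) = ((-64 - 1*10) + 151)*(2*(-5)) = ((-64 - 10) + 151)*(-10) = (-74 + 151)*(-10) = 77*(-10) = -770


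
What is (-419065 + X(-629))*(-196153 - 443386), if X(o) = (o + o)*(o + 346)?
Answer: 40323573489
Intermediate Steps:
X(o) = 2*o*(346 + o) (X(o) = (2*o)*(346 + o) = 2*o*(346 + o))
(-419065 + X(-629))*(-196153 - 443386) = (-419065 + 2*(-629)*(346 - 629))*(-196153 - 443386) = (-419065 + 2*(-629)*(-283))*(-639539) = (-419065 + 356014)*(-639539) = -63051*(-639539) = 40323573489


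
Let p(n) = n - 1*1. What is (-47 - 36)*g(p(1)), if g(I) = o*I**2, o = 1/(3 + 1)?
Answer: 0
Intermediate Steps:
o = 1/4 ≈ 0.25000
p(n) = -1 + n (p(n) = n - 1 = -1 + n)
g(I) = I**2/4
(-47 - 36)*g(p(1)) = (-47 - 36)*((-1 + 1)**2/4) = -83*0**2/4 = -83*0/4 = -83*0 = 0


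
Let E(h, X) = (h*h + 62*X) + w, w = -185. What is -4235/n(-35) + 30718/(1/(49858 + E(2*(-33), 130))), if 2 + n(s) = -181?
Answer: 349026736301/183 ≈ 1.9072e+9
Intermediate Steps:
n(s) = -183 (n(s) = -2 - 181 = -183)
E(h, X) = -185 + h² + 62*X (E(h, X) = (h*h + 62*X) - 185 = (h² + 62*X) - 185 = -185 + h² + 62*X)
-4235/n(-35) + 30718/(1/(49858 + E(2*(-33), 130))) = -4235/(-183) + 30718/(1/(49858 + (-185 + (2*(-33))² + 62*130))) = -4235*(-1/183) + 30718/(1/(49858 + (-185 + (-66)² + 8060))) = 4235/183 + 30718/(1/(49858 + (-185 + 4356 + 8060))) = 4235/183 + 30718/(1/(49858 + 12231)) = 4235/183 + 30718/(1/62089) = 4235/183 + 30718*62089 = 4235/183 + 1907249902 = 349026736301/183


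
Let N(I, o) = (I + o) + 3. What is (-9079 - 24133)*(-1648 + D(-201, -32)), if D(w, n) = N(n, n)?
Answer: 56759308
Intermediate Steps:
N(I, o) = 3 + I + o
D(w, n) = 3 + 2*n (D(w, n) = 3 + n + n = 3 + 2*n)
(-9079 - 24133)*(-1648 + D(-201, -32)) = (-9079 - 24133)*(-1648 + (3 + 2*(-32))) = -33212*(-1648 + (3 - 64)) = -33212*(-1648 - 61) = -33212*(-1709) = 56759308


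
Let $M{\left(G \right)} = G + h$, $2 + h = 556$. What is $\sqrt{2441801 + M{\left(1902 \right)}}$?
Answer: $\sqrt{2444257} \approx 1563.4$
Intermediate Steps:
$h = 554$ ($h = -2 + 556 = 554$)
$M{\left(G \right)} = 554 + G$ ($M{\left(G \right)} = G + 554 = 554 + G$)
$\sqrt{2441801 + M{\left(1902 \right)}} = \sqrt{2441801 + \left(554 + 1902\right)} = \sqrt{2441801 + 2456} = \sqrt{2444257}$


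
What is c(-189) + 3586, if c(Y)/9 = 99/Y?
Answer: 25069/7 ≈ 3581.3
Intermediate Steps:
c(Y) = 891/Y (c(Y) = 9*(99/Y) = 891/Y)
c(-189) + 3586 = 891/(-189) + 3586 = 891*(-1/189) + 3586 = -33/7 + 3586 = 25069/7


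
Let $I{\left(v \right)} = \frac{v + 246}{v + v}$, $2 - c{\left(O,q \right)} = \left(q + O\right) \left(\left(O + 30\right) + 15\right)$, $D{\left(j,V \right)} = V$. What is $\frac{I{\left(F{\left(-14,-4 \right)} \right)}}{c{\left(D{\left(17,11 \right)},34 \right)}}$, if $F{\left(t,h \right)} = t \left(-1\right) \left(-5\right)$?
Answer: $\frac{22}{44065} \approx 0.00049926$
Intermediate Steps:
$F{\left(t,h \right)} = 5 t$ ($F{\left(t,h \right)} = - t \left(-5\right) = 5 t$)
$c{\left(O,q \right)} = 2 - \left(45 + O\right) \left(O + q\right)$ ($c{\left(O,q \right)} = 2 - \left(q + O\right) \left(\left(O + 30\right) + 15\right) = 2 - \left(O + q\right) \left(\left(30 + O\right) + 15\right) = 2 - \left(O + q\right) \left(45 + O\right) = 2 - \left(45 + O\right) \left(O + q\right)$)
$I{\left(v \right)} = \frac{246 + v}{2 v}$
$\frac{I{\left(F{\left(-14,-4 \right)} \right)}}{c{\left(D{\left(17,11 \right)},34 \right)}} = \frac{\frac{1}{2} \frac{1}{5 \left(-14\right)} \left(246 + 5 \left(-14\right)\right)}{2 - 11^{2} - 495 - 1530 - 11 \cdot 34} = \frac{\frac{1}{2} \frac{1}{-70} \left(246 - 70\right)}{2 - 121 - 495 - 1530 - 374} = \frac{\frac{1}{2} \left(- \frac{1}{70}\right) 176}{2 - 121 - 495 - 1530 - 374} = - \frac{44}{35 \left(-2518\right)} = \left(- \frac{44}{35}\right) \left(- \frac{1}{2518}\right) = \frac{22}{44065}$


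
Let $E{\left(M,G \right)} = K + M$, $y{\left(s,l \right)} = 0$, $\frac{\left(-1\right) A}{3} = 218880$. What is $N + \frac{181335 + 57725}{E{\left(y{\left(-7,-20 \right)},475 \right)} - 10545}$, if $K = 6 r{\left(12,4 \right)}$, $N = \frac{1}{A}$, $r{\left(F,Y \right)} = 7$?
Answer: $- \frac{1937979863}{85144320} \approx -22.761$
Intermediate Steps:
$A = -656640$ ($A = \left(-3\right) 218880 = -656640$)
$N = - \frac{1}{656640}$ ($N = \frac{1}{-656640} = - \frac{1}{656640} \approx -1.5229 \cdot 10^{-6}$)
$K = 42$ ($K = 6 \cdot 7 = 42$)
$E{\left(M,G \right)} = 42 + M$
$N + \frac{181335 + 57725}{E{\left(y{\left(-7,-20 \right)},475 \right)} - 10545} = - \frac{1}{656640} + \frac{181335 + 57725}{\left(42 + 0\right) - 10545} = - \frac{1}{656640} + \frac{239060}{42 - 10545} = - \frac{1}{656640} + \frac{239060}{-10503} = - \frac{1}{656640} + 239060 \left(- \frac{1}{10503}\right) = - \frac{1}{656640} - \frac{239060}{10503} = - \frac{1937979863}{85144320}$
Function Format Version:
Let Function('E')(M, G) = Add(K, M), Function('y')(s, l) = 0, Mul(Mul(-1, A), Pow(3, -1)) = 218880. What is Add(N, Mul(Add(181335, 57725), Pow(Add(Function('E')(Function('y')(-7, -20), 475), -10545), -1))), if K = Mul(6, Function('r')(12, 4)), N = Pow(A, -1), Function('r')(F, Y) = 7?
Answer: Rational(-1937979863, 85144320) ≈ -22.761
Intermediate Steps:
A = -656640 (A = Mul(-3, 218880) = -656640)
N = Rational(-1, 656640) (N = Pow(-656640, -1) = Rational(-1, 656640) ≈ -1.5229e-6)
K = 42 (K = Mul(6, 7) = 42)
Function('E')(M, G) = Add(42, M)
Add(N, Mul(Add(181335, 57725), Pow(Add(Function('E')(Function('y')(-7, -20), 475), -10545), -1))) = Add(Rational(-1, 656640), Mul(Add(181335, 57725), Pow(Add(Add(42, 0), -10545), -1))) = Add(Rational(-1, 656640), Mul(239060, Pow(Add(42, -10545), -1))) = Add(Rational(-1, 656640), Mul(239060, Pow(-10503, -1))) = Add(Rational(-1, 656640), Mul(239060, Rational(-1, 10503))) = Add(Rational(-1, 656640), Rational(-239060, 10503)) = Rational(-1937979863, 85144320)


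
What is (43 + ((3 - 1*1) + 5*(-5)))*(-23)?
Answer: -460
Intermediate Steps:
(43 + ((3 - 1*1) + 5*(-5)))*(-23) = (43 + ((3 - 1) - 25))*(-23) = (43 + (2 - 25))*(-23) = (43 - 23)*(-23) = 20*(-23) = -460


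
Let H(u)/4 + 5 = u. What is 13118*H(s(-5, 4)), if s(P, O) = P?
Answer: -524720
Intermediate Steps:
H(u) = -20 + 4*u
13118*H(s(-5, 4)) = 13118*(-20 + 4*(-5)) = 13118*(-20 - 20) = 13118*(-40) = -524720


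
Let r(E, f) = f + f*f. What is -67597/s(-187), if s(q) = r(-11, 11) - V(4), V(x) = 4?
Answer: -67597/128 ≈ -528.10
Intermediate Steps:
r(E, f) = f + f²
s(q) = 128 (s(q) = 11*(1 + 11) - 1*4 = 11*12 - 4 = 132 - 4 = 128)
-67597/s(-187) = -67597/128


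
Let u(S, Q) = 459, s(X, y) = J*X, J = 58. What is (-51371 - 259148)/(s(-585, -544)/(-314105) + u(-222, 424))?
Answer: -19507114099/28841625 ≈ -676.35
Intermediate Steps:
s(X, y) = 58*X
(-51371 - 259148)/(s(-585, -544)/(-314105) + u(-222, 424)) = (-51371 - 259148)/((58*(-585))/(-314105) + 459) = -310519/(-33930*(-1/314105) + 459) = -310519/(6786/62821 + 459) = -310519/28841625/62821 = -310519*62821/28841625 = -19507114099/28841625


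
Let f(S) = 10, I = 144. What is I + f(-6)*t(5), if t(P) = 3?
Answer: 174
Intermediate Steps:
I + f(-6)*t(5) = 144 + 10*3 = 144 + 30 = 174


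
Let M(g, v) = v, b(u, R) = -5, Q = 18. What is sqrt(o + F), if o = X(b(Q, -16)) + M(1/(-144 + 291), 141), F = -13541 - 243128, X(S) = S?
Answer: I*sqrt(256533) ≈ 506.49*I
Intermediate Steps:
F = -256669
o = 136 (o = -5 + 141 = 136)
sqrt(o + F) = sqrt(136 - 256669) = sqrt(-256533) = I*sqrt(256533)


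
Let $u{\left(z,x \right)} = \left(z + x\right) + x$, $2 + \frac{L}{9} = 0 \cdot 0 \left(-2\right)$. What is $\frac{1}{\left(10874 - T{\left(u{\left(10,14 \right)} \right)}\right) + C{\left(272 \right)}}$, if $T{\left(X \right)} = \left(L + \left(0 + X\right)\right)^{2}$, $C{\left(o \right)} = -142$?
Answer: $\frac{1}{10332} \approx 9.6787 \cdot 10^{-5}$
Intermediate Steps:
$L = -18$ ($L = -18 + 9 \cdot 0 \cdot 0 \left(-2\right) = -18 + 9 \cdot 0 \left(-2\right) = -18 + 9 \cdot 0 = -18 + 0 = -18$)
$u{\left(z,x \right)} = z + 2 x$ ($u{\left(z,x \right)} = \left(x + z\right) + x = z + 2 x$)
$T{\left(X \right)} = \left(-18 + X\right)^{2}$ ($T{\left(X \right)} = \left(-18 + \left(0 + X\right)\right)^{2} = \left(-18 + X\right)^{2}$)
$\frac{1}{\left(10874 - T{\left(u{\left(10,14 \right)} \right)}\right) + C{\left(272 \right)}} = \frac{1}{\left(10874 - \left(-18 + \left(10 + 2 \cdot 14\right)\right)^{2}\right) - 142} = \frac{1}{\left(10874 - \left(-18 + \left(10 + 28\right)\right)^{2}\right) - 142} = \frac{1}{\left(10874 - \left(-18 + 38\right)^{2}\right) - 142} = \frac{1}{\left(10874 - 20^{2}\right) - 142} = \frac{1}{\left(10874 - 400\right) - 142} = \frac{1}{10474 - 142} = \frac{1}{10332}$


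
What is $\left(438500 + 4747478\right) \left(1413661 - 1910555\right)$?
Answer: $-2576881352332$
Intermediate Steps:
$\left(438500 + 4747478\right) \left(1413661 - 1910555\right) = 5185978 \left(-496894\right) = -2576881352332$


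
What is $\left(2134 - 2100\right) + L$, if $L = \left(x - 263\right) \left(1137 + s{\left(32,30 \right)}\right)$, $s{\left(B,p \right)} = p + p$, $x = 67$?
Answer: $-234578$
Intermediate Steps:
$s{\left(B,p \right)} = 2 p$
$L = -234612$ ($L = \left(67 - 263\right) \left(1137 + 2 \cdot 30\right) = - 196 \left(1137 + 60\right) = \left(-196\right) 1197 = -234612$)
$\left(2134 - 2100\right) + L = \left(2134 - 2100\right) - 234612 = 34 - 234612 = -234578$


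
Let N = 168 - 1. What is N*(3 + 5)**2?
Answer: 10688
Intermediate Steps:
N = 167
N*(3 + 5)**2 = 167*(3 + 5)**2 = 167*8**2 = 167*64 = 10688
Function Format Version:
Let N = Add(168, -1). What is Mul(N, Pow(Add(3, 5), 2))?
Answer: 10688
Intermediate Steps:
N = 167
Mul(N, Pow(Add(3, 5), 2)) = Mul(167, Pow(Add(3, 5), 2)) = Mul(167, Pow(8, 2)) = Mul(167, 64) = 10688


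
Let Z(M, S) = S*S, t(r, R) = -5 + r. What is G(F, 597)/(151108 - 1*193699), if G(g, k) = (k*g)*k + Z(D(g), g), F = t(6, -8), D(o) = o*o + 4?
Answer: -356410/42591 ≈ -8.3682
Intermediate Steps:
D(o) = 4 + o**2 (D(o) = o**2 + 4 = 4 + o**2)
F = 1 (F = -5 + 6 = 1)
Z(M, S) = S**2
G(g, k) = g**2 + g*k**2 (G(g, k) = (k*g)*k + g**2 = (g*k)*k + g**2 = g*k**2 + g**2 = g**2 + g*k**2)
G(F, 597)/(151108 - 1*193699) = (1*(1 + 597**2))/(151108 - 1*193699) = (1*(1 + 356409))/(151108 - 193699) = (1*356410)/(-42591) = 356410*(-1/42591) = -356410/42591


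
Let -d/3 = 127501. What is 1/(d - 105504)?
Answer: -1/488007 ≈ -2.0491e-6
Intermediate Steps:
d = -382503 (d = -3*127501 = -382503)
1/(d - 105504) = 1/(-382503 - 105504) = 1/(-488007) = -1/488007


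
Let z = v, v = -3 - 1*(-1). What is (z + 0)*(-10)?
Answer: 20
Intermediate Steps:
v = -2 (v = -3 + 1 = -2)
z = -2
(z + 0)*(-10) = (-2 + 0)*(-10) = -2*(-10) = 20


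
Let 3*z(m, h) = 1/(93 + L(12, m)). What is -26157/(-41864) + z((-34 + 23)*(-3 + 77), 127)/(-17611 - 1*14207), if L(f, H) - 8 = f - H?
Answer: 1157262272921/1852185979656 ≈ 0.62481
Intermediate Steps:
L(f, H) = 8 + f - H (L(f, H) = 8 + (f - H) = 8 + f - H)
z(m, h) = 1/(3*(113 - m)) (z(m, h) = 1/(3*(93 + (8 + 12 - m))) = 1/(3*(93 + (20 - m))) = 1/(3*(113 - m)))
-26157/(-41864) + z((-34 + 23)*(-3 + 77), 127)/(-17611 - 1*14207) = -26157/(-41864) + (1/(3*(113 - (-34 + 23)*(-3 + 77))))/(-17611 - 1*14207) = -26157*(-1/41864) + (1/(3*(113 - (-11)*74)))/(-17611 - 14207) = 26157/41864 + (1/(3*(113 - 1*(-814))))/(-31818) = 26157/41864 + (1/(3*(113 + 814)))*(-1/31818) = 26157/41864 + ((1/3)/927)*(-1/31818) = 26157/41864 + ((1/3)*(1/927))*(-1/31818) = 26157/41864 + (1/2781)*(-1/31818) = 26157/41864 - 1/88485858 = 1157262272921/1852185979656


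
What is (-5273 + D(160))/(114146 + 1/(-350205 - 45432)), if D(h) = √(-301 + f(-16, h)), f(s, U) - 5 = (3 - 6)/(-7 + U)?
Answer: -2086193901/45160381001 + 131879*I*√769947/767726477017 ≈ -0.046195 + 0.00015073*I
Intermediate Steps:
f(s, U) = 5 - 3/(-7 + U) (f(s, U) = 5 + (3 - 6)/(-7 + U) = 5 - 3/(-7 + U))
D(h) = √(-301 + (-38 + 5*h)/(-7 + h))
(-5273 + D(160))/(114146 + 1/(-350205 - 45432)) = (-5273 + √((2069 - 296*160)/(-7 + 160)))/(114146 + 1/(-350205 - 45432)) = (-5273 + √((2069 - 47360)/153))/(114146 + 1/(-395637)) = (-5273 + √((1/153)*(-45291)))/(114146 - 1/395637) = (-5273 + √(-15097/51))/(45160381001/395637) = (-5273 + I*√769947/51)*(395637/45160381001) = -2086193901/45160381001 + 131879*I*√769947/767726477017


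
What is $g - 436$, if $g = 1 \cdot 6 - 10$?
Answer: $-440$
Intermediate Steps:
$g = -4$ ($g = 6 - 10 = -4$)
$g - 436 = -4 - 436 = -440$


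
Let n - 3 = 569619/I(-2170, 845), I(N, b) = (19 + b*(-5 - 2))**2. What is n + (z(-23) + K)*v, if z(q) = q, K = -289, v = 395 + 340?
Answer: -7971704107053/34762816 ≈ -2.2932e+5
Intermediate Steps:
v = 735
I(N, b) = (19 - 7*b)**2 (I(N, b) = (19 + b*(-7))**2 = (19 - 7*b)**2)
n = 104858067/34762816 (n = 3 + 569619/((-19 + 7*845)**2) = 3 + 569619/((-19 + 5915)**2) = 3 + 569619/(5896**2) = 3 + 569619/34762816 = 104858067/34762816 ≈ 3.0164)
n + (z(-23) + K)*v = 104858067/34762816 + (-23 - 289)*735 = 104858067/34762816 - 312*735 = 104858067/34762816 - 229320 = -7971704107053/34762816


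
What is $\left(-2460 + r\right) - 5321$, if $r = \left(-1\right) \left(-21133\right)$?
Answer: $13352$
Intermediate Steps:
$r = 21133$
$\left(-2460 + r\right) - 5321 = \left(-2460 + 21133\right) - 5321 = 18673 - 5321 = 13352$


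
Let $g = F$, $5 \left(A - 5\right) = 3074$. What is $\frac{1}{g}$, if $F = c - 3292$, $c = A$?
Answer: $- \frac{5}{13361} \approx -0.00037422$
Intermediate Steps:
$A = \frac{3099}{5}$ ($A = 5 + \frac{1}{5} \cdot 3074 = 5 + \frac{3074}{5} = \frac{3099}{5} \approx 619.8$)
$c = \frac{3099}{5} \approx 619.8$
$F = - \frac{13361}{5}$ ($F = \frac{3099}{5} - 3292 = - \frac{13361}{5} \approx -2672.2$)
$g = - \frac{13361}{5} \approx -2672.2$
$\frac{1}{g} = \frac{1}{- \frac{13361}{5}} = - \frac{5}{13361}$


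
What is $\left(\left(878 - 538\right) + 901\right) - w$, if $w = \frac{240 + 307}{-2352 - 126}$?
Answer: $\frac{3075745}{2478} \approx 1241.2$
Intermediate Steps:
$w = - \frac{547}{2478}$ ($w = \frac{547}{-2478} = 547 \left(- \frac{1}{2478}\right) = - \frac{547}{2478} \approx -0.22074$)
$\left(\left(878 - 538\right) + 901\right) - w = \left(\left(878 - 538\right) + 901\right) - - \frac{547}{2478} = \left(340 + 901\right) + \frac{547}{2478} = 1241 + \frac{547}{2478} = \frac{3075745}{2478}$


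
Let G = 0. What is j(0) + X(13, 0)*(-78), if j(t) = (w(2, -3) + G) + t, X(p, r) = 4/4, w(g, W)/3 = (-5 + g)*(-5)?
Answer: -33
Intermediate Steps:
w(g, W) = 75 - 15*g (w(g, W) = 3*((-5 + g)*(-5)) = 3*(25 - 5*g) = 75 - 15*g)
X(p, r) = 1 (X(p, r) = 4*(¼) = 1)
j(t) = 45 + t (j(t) = ((75 - 15*2) + 0) + t = ((75 - 30) + 0) + t = (45 + 0) + t = 45 + t)
j(0) + X(13, 0)*(-78) = (45 + 0) + 1*(-78) = 45 - 78 = -33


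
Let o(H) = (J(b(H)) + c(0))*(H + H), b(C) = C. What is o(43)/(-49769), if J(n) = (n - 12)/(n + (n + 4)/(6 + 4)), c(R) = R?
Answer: -26660/23739813 ≈ -0.0011230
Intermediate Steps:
J(n) = (-12 + n)/(2/5 + 11*n/10) (J(n) = (-12 + n)/(n + (4 + n)/10) = (-12 + n)/(n + (4 + n)*(1/10)) = (-12 + n)/(n + (2/5 + n/10)) = (-12 + n)/(2/5 + 11*n/10))
o(H) = 20*H*(-12 + H)/(4 + 11*H) (o(H) = (10*(-12 + H)/(4 + 11*H) + 0)*(H + H) = (10*(-12 + H)/(4 + 11*H))*(2*H) = 20*H*(-12 + H)/(4 + 11*H))
o(43)/(-49769) = (20*43*(-12 + 43)/(4 + 11*43))/(-49769) = (20*43*31/(4 + 473))*(-1/49769) = (20*43*31/477)*(-1/49769) = (20*43*(1/477)*31)*(-1/49769) = (26660/477)*(-1/49769) = -26660/23739813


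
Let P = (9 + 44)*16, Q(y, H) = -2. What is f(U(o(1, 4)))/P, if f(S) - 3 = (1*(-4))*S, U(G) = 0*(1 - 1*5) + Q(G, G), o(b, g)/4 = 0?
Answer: 11/848 ≈ 0.012972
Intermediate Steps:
o(b, g) = 0 (o(b, g) = 4*0 = 0)
U(G) = -2 (U(G) = 0*(1 - 1*5) - 2 = 0*(1 - 5) - 2 = 0*(-4) - 2 = 0 - 2 = -2)
P = 848 (P = 53*16 = 848)
f(S) = 3 - 4*S (f(S) = 3 + (1*(-4))*S = 3 - 4*S)
f(U(o(1, 4)))/P = (3 - 4*(-2))/848 = (3 + 8)*(1/848) = 11*(1/848) = 11/848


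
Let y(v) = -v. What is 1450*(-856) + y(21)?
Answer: -1241221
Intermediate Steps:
1450*(-856) + y(21) = 1450*(-856) - 1*21 = -1241200 - 21 = -1241221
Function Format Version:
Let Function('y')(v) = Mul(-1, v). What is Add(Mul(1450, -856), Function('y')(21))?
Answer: -1241221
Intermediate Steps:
Add(Mul(1450, -856), Function('y')(21)) = Add(Mul(1450, -856), Mul(-1, 21)) = Add(-1241200, -21) = -1241221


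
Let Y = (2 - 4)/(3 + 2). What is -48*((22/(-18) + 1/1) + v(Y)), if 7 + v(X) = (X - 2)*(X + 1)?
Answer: 31184/75 ≈ 415.79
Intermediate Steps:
Y = -2/5 ≈ -0.40000
v(X) = -7 + (1 + X)*(-2 + X) (v(X) = -7 + (X - 2)*(X + 1) = -7 + (-2 + X)*(1 + X) = -7 + (1 + X)*(-2 + X))
-48*((22/(-18) + 1/1) + v(Y)) = -48*((22/(-18) + 1/1) + (-9 + (-2/5)**2 - 1*(-2/5))) = -48*((22*(-1/18) + 1*1) + (-9 + 4/25 + 2/5)) = -48*((-11/9 + 1) - 211/25) = -48*(-2/9 - 211/25) = -48*(-1949/225) = 31184/75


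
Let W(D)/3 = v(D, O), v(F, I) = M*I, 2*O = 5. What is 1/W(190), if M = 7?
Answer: 2/105 ≈ 0.019048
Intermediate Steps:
O = 5/2 (O = (½)*5 = 5/2 ≈ 2.5000)
v(F, I) = 7*I
W(D) = 105/2 (W(D) = 3*(7*(5/2)) = 3*(35/2) = 105/2)
1/W(190) = 1/(105/2) = 2/105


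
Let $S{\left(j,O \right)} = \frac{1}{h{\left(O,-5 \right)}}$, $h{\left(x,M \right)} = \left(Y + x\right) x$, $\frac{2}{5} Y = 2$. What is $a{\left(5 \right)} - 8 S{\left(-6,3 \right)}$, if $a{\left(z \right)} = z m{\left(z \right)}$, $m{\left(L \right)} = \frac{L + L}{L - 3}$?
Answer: $\frac{74}{3} \approx 24.667$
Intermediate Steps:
$Y = 5$ ($Y = \frac{5}{2} \cdot 2 = 5$)
$m{\left(L \right)} = \frac{2 L}{-3 + L}$
$h{\left(x,M \right)} = x \left(5 + x\right)$ ($h{\left(x,M \right)} = \left(5 + x\right) x = x \left(5 + x\right)$)
$a{\left(z \right)} = \frac{2 z^{2}}{-3 + z}$ ($a{\left(z \right)} = z \frac{2 z}{-3 + z} = \frac{2 z^{2}}{-3 + z}$)
$S{\left(j,O \right)} = \frac{1}{O \left(5 + O\right)}$
$a{\left(5 \right)} - 8 S{\left(-6,3 \right)} = \frac{2 \cdot 5^{2}}{-3 + 5} - 8 \frac{1}{3 \left(5 + 3\right)} = 2 \cdot 25 \cdot \frac{1}{2} - 8 \frac{1}{3 \cdot 8} = 2 \cdot 25 \cdot \frac{1}{2} - 8 \cdot \frac{1}{3} \cdot \frac{1}{8} = 25 - \frac{1}{3} = \frac{74}{3}$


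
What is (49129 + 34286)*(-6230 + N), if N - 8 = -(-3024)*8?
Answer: 1498967550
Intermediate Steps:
N = 24200 (N = 8 - (-3024)*8 = 8 - 756*(-32) = 8 + 24192 = 24200)
(49129 + 34286)*(-6230 + N) = (49129 + 34286)*(-6230 + 24200) = 83415*17970 = 1498967550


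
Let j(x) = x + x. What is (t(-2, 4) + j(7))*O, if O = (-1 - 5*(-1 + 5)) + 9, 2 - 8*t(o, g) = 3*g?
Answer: -153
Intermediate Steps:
j(x) = 2*x
t(o, g) = 1/4 - 3*g/8
O = -12 (O = (-1 - 5*4) + 9 = (-1 - 20) + 9 = -21 + 9 = -12)
(t(-2, 4) + j(7))*O = ((1/4 - 3/8*4) + 2*7)*(-12) = ((1/4 - 3/2) + 14)*(-12) = (-5/4 + 14)*(-12) = (51/4)*(-12) = -153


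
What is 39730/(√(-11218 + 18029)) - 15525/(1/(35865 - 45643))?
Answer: 151803450 + 39730*√139/973 ≈ 1.5180e+8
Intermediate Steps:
39730/(√(-11218 + 18029)) - 15525/(1/(35865 - 45643)) = 39730/(√6811) - 15525/(1/(-9778)) = 39730/((7*√139)) - 15525/(-1/9778) = 39730*(√139/973) - 15525*(-9778) = 39730*√139/973 + 151803450 = 151803450 + 39730*√139/973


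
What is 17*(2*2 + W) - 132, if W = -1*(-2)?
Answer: -30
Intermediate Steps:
W = 2
17*(2*2 + W) - 132 = 17*(2*2 + 2) - 132 = 17*(4 + 2) - 132 = 17*6 - 132 = 102 - 132 = -30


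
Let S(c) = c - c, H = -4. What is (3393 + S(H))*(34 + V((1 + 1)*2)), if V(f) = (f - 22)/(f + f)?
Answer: 430911/4 ≈ 1.0773e+5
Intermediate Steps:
S(c) = 0
V(f) = (-22 + f)/(2*f) (V(f) = (-22 + f)/((2*f)) = (-22 + f)*(1/(2*f)) = (-22 + f)/(2*f))
(3393 + S(H))*(34 + V((1 + 1)*2)) = (3393 + 0)*(34 + (-22 + (1 + 1)*2)/(2*(((1 + 1)*2)))) = 3393*(34 + (-22 + 2*2)/(2*((2*2)))) = 3393*(34 + (½)*(-22 + 4)/4) = 3393*(34 + (½)*(¼)*(-18)) = 3393*(34 - 9/4) = 3393*(127/4) = 430911/4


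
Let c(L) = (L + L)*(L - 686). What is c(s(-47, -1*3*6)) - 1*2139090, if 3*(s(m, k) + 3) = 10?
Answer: -19255924/9 ≈ -2.1395e+6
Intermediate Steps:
s(m, k) = ⅓ (s(m, k) = -3 + (⅓)*10 = -3 + 10/3 = ⅓)
c(L) = 2*L*(-686 + L) (c(L) = (2*L)*(-686 + L) = 2*L*(-686 + L))
c(s(-47, -1*3*6)) - 1*2139090 = 2*(⅓)*(-686 + ⅓) - 1*2139090 = 2*(⅓)*(-2057/3) - 2139090 = -4114/9 - 2139090 = -19255924/9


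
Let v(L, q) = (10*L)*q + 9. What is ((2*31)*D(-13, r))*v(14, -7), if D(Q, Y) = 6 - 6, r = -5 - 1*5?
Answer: 0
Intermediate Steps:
r = -10 (r = -5 - 5 = -10)
D(Q, Y) = 0
v(L, q) = 9 + 10*L*q (v(L, q) = 10*L*q + 9 = 9 + 10*L*q)
((2*31)*D(-13, r))*v(14, -7) = ((2*31)*0)*(9 + 10*14*(-7)) = (62*0)*(9 - 980) = 0*(-971) = 0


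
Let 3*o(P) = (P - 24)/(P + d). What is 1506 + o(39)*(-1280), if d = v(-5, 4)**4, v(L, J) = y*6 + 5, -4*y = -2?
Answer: 1244182/827 ≈ 1504.5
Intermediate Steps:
y = 1/2 (y = -1/4*(-2) = 1/2 ≈ 0.50000)
v(L, J) = 8 (v(L, J) = (1/2)*6 + 5 = 3 + 5 = 8)
d = 4096 (d = 8**4 = 4096)
o(P) = (-24 + P)/(3*(4096 + P)) (o(P) = ((P - 24)/(P + 4096))/3 = ((-24 + P)/(4096 + P))/3 = (-24 + P)/(3*(4096 + P)))
1506 + o(39)*(-1280) = 1506 + ((-24 + 39)/(3*(4096 + 39)))*(-1280) = 1506 + ((1/3)*15/4135)*(-1280) = 1506 + ((1/3)*(1/4135)*15)*(-1280) = 1506 + (1/827)*(-1280) = 1506 - 1280/827 = 1244182/827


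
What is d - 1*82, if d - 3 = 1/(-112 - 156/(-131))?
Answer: -1146895/14516 ≈ -79.009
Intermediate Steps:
d = 43417/14516 (d = 3 + 1/(-112 - 156/(-131)) = 3 + 1/(-112 - 156*(-1/131)) = 3 + 1/(-112 + 156/131) = 3 + 1/(-14516/131) = 3 - 131/14516 = 43417/14516 ≈ 2.9910)
d - 1*82 = 43417/14516 - 1*82 = 43417/14516 - 82 = -1146895/14516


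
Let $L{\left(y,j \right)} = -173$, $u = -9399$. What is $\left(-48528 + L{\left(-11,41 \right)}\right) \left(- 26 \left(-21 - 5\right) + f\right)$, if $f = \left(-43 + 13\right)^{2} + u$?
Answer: $380987923$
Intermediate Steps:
$f = -8499$ ($f = \left(-43 + 13\right)^{2} - 9399 = \left(-30\right)^{2} - 9399 = 900 - 9399 = -8499$)
$\left(-48528 + L{\left(-11,41 \right)}\right) \left(- 26 \left(-21 - 5\right) + f\right) = \left(-48528 - 173\right) \left(- 26 \left(-21 - 5\right) - 8499\right) = - 48701 \left(\left(-26\right) \left(-26\right) - 8499\right) = - 48701 \left(676 - 8499\right) = \left(-48701\right) \left(-7823\right) = 380987923$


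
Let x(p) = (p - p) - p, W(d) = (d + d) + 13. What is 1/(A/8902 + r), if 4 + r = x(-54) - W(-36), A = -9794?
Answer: 4451/480262 ≈ 0.0092679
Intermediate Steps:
W(d) = 13 + 2*d (W(d) = 2*d + 13 = 13 + 2*d)
x(p) = -p (x(p) = 0 - p = -p)
r = 109 (r = -4 + (-1*(-54) - (13 + 2*(-36))) = -4 + (54 - (13 - 72)) = -4 + (54 - 1*(-59)) = -4 + (54 + 59) = -4 + 113 = 109)
1/(A/8902 + r) = 1/(-9794/8902 + 109) = 1/(-9794*1/8902 + 109) = 1/(-4897/4451 + 109) = 1/(480262/4451) = 4451/480262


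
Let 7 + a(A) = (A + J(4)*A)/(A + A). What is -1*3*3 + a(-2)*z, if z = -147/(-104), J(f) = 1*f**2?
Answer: -1431/208 ≈ -6.8798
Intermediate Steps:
J(f) = f**2
z = 147/104 (z = -147*(-1/104) = 147/104 ≈ 1.4135)
a(A) = 3/2 (a(A) = -7 + (A + 4**2*A)/(A + A) = -7 + (A + 16*A)/((2*A)) = -7 + (17*A)*(1/(2*A)) = -7 + 17/2 = 3/2)
-1*3*3 + a(-2)*z = -1*3*3 + (3/2)*(147/104) = -3*3 + 441/208 = -9 + 441/208 = -1431/208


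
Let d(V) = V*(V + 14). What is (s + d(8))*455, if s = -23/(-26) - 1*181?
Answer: -3745/2 ≈ -1872.5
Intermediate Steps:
s = -4683/26 (s = -23*(-1/26) - 181 = 23/26 - 181 = -4683/26 ≈ -180.12)
d(V) = V*(14 + V)
(s + d(8))*455 = (-4683/26 + 8*(14 + 8))*455 = (-4683/26 + 8*22)*455 = (-4683/26 + 176)*455 = -107/26*455 = -3745/2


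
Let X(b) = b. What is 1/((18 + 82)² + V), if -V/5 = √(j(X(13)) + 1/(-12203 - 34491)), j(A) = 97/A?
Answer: 48561760/485616694139 + √2749387779710/12140417353475 ≈ 0.00010014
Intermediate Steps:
V = -5*√2749387779710/607022 (V = -5*√(97/13 + 1/(-12203 - 34491)) = -5*√(97*(1/13) + 1/(-46694)) = -5*√(97/13 - 1/46694) = -5*√2749387779710/607022 ≈ -13.658)
1/((18 + 82)² + V) = 1/((18 + 82)² - 5*√2749387779710/607022) = 1/(100² - 5*√2749387779710/607022) = 1/(10000 - 5*√2749387779710/607022)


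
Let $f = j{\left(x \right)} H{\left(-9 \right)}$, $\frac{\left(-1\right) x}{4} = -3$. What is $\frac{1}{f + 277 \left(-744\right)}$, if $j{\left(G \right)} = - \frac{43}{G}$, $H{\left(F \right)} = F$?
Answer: $- \frac{4}{824223} \approx -4.8531 \cdot 10^{-6}$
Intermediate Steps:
$x = 12$ ($x = \left(-4\right) \left(-3\right) = 12$)
$f = \frac{129}{4}$ ($f = - \frac{43}{12} \left(-9\right) = \left(-43\right) \frac{1}{12} \left(-9\right) = \left(- \frac{43}{12}\right) \left(-9\right) = \frac{129}{4} \approx 32.25$)
$\frac{1}{f + 277 \left(-744\right)} = \frac{1}{\frac{129}{4} + 277 \left(-744\right)} = \frac{1}{\frac{129}{4} - 206088} = \frac{1}{- \frac{824223}{4}} = - \frac{4}{824223}$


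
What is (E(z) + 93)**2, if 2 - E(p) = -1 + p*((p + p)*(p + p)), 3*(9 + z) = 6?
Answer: 2155024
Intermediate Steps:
z = -7 (z = -9 + (1/3)*6 = -9 + 2 = -7)
E(p) = 3 - 4*p**3 (E(p) = 2 - (-1 + p*((p + p)*(p + p))) = 2 - (-1 + p*((2*p)*(2*p))) = 2 - (-1 + p*(4*p**2)) = 2 - (-1 + 4*p**3) = 2 + (1 - 4*p**3) = 3 - 4*p**3)
(E(z) + 93)**2 = ((3 - 4*(-7)**3) + 93)**2 = ((3 - 4*(-343)) + 93)**2 = ((3 + 1372) + 93)**2 = (1375 + 93)**2 = 1468**2 = 2155024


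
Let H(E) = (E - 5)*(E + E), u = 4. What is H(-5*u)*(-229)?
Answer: -229000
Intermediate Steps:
H(E) = 2*E*(-5 + E) (H(E) = (-5 + E)*(2*E) = 2*E*(-5 + E))
H(-5*u)*(-229) = (2*(-5*4)*(-5 - 5*4))*(-229) = (2*(-20)*(-5 - 20))*(-229) = (2*(-20)*(-25))*(-229) = 1000*(-229) = -229000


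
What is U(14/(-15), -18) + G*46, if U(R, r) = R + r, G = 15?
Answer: 10066/15 ≈ 671.07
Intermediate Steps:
U(14/(-15), -18) + G*46 = (14/(-15) - 18) + 15*46 = (14*(-1/15) - 18) + 690 = (-14/15 - 18) + 690 = -284/15 + 690 = 10066/15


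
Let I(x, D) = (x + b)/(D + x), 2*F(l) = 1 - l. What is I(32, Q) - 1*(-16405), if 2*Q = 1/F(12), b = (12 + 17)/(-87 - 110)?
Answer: 1134425560/69147 ≈ 16406.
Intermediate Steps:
F(l) = ½ - l/2 (F(l) = (1 - l)/2 = ½ - l/2)
b = -29/197 (b = 29/(-197) = 29*(-1/197) = -29/197 ≈ -0.14721)
Q = -1/11 (Q = 1/(2*(½ - ½*12)) = 1/(2*(½ - 6)) = 1/(2*(-11/2)) = (½)*(-2/11) = -1/11 ≈ -0.090909)
I(x, D) = (-29/197 + x)/(D + x) (I(x, D) = (x - 29/197)/(D + x) = (-29/197 + x)/(D + x))
I(32, Q) - 1*(-16405) = (-29/197 + 32)/(-1/11 + 32) - 1*(-16405) = (6275/197)/(351/11) + 16405 = (11/351)*(6275/197) + 16405 = 69025/69147 + 16405 = 1134425560/69147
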